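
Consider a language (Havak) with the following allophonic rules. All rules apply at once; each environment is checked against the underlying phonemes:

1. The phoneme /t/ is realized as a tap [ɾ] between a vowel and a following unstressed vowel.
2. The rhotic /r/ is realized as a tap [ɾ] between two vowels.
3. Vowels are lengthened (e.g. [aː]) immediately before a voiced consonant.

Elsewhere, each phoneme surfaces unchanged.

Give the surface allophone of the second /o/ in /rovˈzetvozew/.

[oː]

/o/ (between /v/ and /z/) occurs before a voiced consonant → [oː] by rule 3.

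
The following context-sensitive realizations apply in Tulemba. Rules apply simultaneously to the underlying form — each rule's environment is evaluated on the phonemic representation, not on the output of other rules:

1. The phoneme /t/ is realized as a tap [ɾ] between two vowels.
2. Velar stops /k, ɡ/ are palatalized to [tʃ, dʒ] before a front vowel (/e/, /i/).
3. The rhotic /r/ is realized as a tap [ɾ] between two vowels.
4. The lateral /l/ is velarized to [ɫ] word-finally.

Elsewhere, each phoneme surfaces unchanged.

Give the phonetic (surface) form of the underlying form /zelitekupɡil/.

/l/ (between /e/ and /i/) is in the target of rule 4 but the environment (word-finally) is not met → [l].
/t/ — between /i/ and /e/, between two vowels — surfaces as [ɾ] (rule 1).
/k/ (between /e/ and /u/) fails the environment for rule 2, so it stays [k].
/ɡ/ meets the environment for rule 2 (before a front vowel) → [dʒ].
/l/ (word-final) occurs word-finally → [ɫ] by rule 4.

[zeliɾekupdʒiɫ]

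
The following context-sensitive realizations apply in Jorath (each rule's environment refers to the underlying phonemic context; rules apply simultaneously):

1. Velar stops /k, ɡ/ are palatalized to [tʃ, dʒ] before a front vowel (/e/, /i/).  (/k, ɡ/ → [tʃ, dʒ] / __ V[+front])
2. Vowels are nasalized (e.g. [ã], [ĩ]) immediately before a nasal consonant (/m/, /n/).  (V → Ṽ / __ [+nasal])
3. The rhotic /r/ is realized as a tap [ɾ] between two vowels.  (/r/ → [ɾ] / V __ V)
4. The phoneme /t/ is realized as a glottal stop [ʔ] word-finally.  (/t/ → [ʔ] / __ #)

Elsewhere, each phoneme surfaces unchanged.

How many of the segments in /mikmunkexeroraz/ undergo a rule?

Segments that undergo a rule: /u/ → [ũ] (rule 2); /k/ → [tʃ] (rule 1); /r/ → [ɾ] (rule 3); /r/ → [ɾ] (rule 3).
All other segments surface unchanged.

4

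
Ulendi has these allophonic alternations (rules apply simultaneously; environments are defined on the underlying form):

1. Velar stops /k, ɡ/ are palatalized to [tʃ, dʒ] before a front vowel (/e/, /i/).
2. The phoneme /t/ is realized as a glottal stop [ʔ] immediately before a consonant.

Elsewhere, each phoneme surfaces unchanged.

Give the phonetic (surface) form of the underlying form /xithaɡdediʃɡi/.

/x/ — not in any rule's target class → [x].
/i/ stays [i].
/t/ — between /i/ and /h/, immediately before a consonant — surfaces as [ʔ] (rule 2).
/h/ (between /t/ and /a/) is unaffected → [h].
/a/ stays [a].
/ɡ/ (between /a/ and /d/) is in the target of rule 1 but the environment (before a front vowel) is not met → [ɡ].
/d/ (between /ɡ/ and /e/): no rule targets it → [d].
/e/ stays [e].
/d/ — not in any rule's target class → [d].
/i/ (between /d/ and /ʃ/): no rule targets it → [i].
/ʃ/ (between /i/ and /ɡ/) is unaffected → [ʃ].
/ɡ/ — between /ʃ/ and /i/, before a front vowel — surfaces as [dʒ] (rule 1).
/i/ — not in any rule's target class → [i].

[xiʔhaɡdediʃdʒi]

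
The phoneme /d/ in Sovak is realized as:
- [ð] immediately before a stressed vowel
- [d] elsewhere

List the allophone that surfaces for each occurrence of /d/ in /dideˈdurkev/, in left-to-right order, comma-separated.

Occurrence 1 (position 1): no conditioning environment matches → elsewhere allophone [d].
Occurrence 2 (position 3): no conditioning environment matches → elsewhere allophone [d].
Occurrence 3 (position 5): immediately before a stressed vowel → [ð].

[d], [d], [ð]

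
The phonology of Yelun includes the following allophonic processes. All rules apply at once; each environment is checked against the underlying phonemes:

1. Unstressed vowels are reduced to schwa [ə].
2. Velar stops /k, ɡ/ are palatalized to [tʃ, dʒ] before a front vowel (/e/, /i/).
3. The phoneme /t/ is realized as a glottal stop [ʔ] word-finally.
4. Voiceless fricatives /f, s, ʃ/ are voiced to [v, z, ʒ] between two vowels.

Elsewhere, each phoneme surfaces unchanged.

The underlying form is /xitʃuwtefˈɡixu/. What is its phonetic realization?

[xətʃəwtəfˈdʒixə]

/x/ (word-initial) is unaffected → [x].
/i/ (between /x/ and /t/) occurs in an unstressed syllable → [ə] by rule 1.
/t/ — between /i/ and /ʃ/; rule 3 does not apply here → [t].
/ʃ/ (between /t/ and /u/) fails the environment for rule 4, so it stays [ʃ].
/u/ (between /ʃ/ and /w/) occurs in an unstressed syllable → [ə] by rule 1.
/w/ stays [w].
/t/ (between /w/ and /e/) fails the environment for rule 3, so it stays [t].
/e/ meets the environment for rule 1 (in an unstressed syllable) → [ə].
/f/ (between /e/ and /ɡ/) is in the target of rule 4 but the environment (between two vowels) is not met → [f].
/ɡ/ meets the environment for rule 2 (before a front vowel) → [dʒ].
/i/ (between /ɡ/ and /x/): rule 1 targets it, but not in an unstressed syllable → unchanged [i].
/x/ (between /i/ and /u/): no rule targets it → [x].
/u/ — word-final, in an unstressed syllable — surfaces as [ə] (rule 1).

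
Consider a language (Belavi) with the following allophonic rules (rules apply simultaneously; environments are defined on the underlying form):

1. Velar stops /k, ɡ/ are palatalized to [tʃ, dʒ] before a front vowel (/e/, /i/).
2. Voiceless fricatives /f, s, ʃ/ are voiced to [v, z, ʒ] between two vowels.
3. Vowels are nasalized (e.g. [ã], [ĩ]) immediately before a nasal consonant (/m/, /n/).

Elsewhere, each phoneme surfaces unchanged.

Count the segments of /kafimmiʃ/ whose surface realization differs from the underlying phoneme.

2

Segments that undergo a rule: /f/ → [v] (rule 2); /i/ → [ĩ] (rule 3).
All other segments surface unchanged.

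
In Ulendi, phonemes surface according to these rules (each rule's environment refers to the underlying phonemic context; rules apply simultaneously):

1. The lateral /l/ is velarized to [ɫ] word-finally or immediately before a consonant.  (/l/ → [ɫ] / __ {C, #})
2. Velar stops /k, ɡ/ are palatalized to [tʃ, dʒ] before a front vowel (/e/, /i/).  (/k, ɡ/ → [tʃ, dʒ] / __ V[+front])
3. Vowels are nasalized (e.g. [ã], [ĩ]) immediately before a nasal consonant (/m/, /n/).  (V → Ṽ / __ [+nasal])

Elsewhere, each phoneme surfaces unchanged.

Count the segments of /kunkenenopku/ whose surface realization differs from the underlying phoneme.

4

Segments that undergo a rule: /u/ → [ũ] (rule 3); /k/ → [tʃ] (rule 2); /e/ → [ẽ] (rule 3); /e/ → [ẽ] (rule 3).
All other segments surface unchanged.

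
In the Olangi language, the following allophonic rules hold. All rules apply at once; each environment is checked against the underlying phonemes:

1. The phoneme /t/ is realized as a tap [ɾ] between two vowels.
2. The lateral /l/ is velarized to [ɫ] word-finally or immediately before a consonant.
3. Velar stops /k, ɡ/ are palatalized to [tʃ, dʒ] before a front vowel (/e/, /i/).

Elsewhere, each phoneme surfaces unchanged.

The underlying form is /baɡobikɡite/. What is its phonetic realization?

/b/ (word-initial) is unaffected → [b].
/a/ (between /b/ and /ɡ/) is unaffected → [a].
/ɡ/ (between /a/ and /o/) is in the target of rule 3 but the environment (before a front vowel) is not met → [ɡ].
/o/ (between /ɡ/ and /b/): no rule targets it → [o].
/b/ (between /o/ and /i/) is unaffected → [b].
/i/ stays [i].
/k/ (between /i/ and /ɡ/): rule 3 targets it, but not before a front vowel → unchanged [k].
/ɡ/ meets the environment for rule 3 (before a front vowel) → [dʒ].
/i/ (between /ɡ/ and /t/): no rule targets it → [i].
/t/ (between /i/ and /e/): between two vowels, so rule 1 applies → [ɾ].
/e/ (word-final): no rule targets it → [e].

[baɡobikdʒiɾe]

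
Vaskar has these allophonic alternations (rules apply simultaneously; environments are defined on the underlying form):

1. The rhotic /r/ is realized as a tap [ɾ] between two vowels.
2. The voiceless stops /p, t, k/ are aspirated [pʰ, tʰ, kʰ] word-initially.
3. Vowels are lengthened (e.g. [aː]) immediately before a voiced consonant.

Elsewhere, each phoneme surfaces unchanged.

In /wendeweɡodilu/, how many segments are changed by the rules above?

5

Segments that undergo a rule: /e/ → [eː] (rule 3); /e/ → [eː] (rule 3); /e/ → [eː] (rule 3); /o/ → [oː] (rule 3); /i/ → [iː] (rule 3).
All other segments surface unchanged.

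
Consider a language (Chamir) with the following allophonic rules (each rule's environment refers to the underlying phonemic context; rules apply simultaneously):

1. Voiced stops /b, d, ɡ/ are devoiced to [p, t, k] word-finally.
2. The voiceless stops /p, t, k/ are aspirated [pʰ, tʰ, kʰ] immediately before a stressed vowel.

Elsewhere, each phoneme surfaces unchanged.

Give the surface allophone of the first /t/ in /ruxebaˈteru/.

[tʰ]

/t/ (between /a/ and /e/) occurs immediately before a stressed vowel → [tʰ] by rule 2.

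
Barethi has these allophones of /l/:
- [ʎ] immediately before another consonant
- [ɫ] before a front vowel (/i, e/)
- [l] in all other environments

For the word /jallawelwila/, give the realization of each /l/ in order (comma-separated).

[ʎ], [l], [ʎ], [l]

Occurrence 1 (position 3): immediately before another consonant → [ʎ].
Occurrence 2 (position 4): no conditioning environment matches → elsewhere allophone [l].
Occurrence 3 (position 8): immediately before another consonant → [ʎ].
Occurrence 4 (position 11): no conditioning environment matches → elsewhere allophone [l].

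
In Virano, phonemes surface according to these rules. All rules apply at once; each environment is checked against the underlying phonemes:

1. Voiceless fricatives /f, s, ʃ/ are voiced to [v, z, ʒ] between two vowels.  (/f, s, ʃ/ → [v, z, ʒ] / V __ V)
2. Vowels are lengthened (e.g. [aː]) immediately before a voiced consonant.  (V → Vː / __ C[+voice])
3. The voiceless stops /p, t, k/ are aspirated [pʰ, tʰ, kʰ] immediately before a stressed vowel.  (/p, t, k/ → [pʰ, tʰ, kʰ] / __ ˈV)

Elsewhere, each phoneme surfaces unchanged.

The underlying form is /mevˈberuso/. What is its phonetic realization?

/m/ stays [m].
/e/ (between /m/ and /v/) occurs before a voiced consonant → [eː] by rule 2.
/v/ — not in any rule's target class → [v].
/b/ — not in any rule's target class → [b].
Rule 2 applies to /e/ (between /b/ and /r/: before a voiced consonant) → [eː].
/r/ (between /e/ and /u/) is unaffected → [r].
/u/ — between /r/ and /s/; rule 2 does not apply here → [u].
/s/ meets the environment for rule 1 (between two vowels) → [z].
/o/ — word-final; rule 2 does not apply here → [o].

[meːvˈbeːruzo]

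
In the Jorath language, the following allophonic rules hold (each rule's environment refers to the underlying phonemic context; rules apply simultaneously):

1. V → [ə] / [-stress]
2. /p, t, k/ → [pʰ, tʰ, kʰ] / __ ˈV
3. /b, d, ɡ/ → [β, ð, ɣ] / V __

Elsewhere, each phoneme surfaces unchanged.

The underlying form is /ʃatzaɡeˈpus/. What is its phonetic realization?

/ʃ/ (word-initial): no rule targets it → [ʃ].
Rule 1 applies to /a/ (between /ʃ/ and /t/: in an unstressed syllable) → [ə].
/t/ (between /a/ and /z/) is in the target of rule 2 but the environment (immediately before a stressed vowel) is not met → [t].
/z/ — not in any rule's target class → [z].
/a/ meets the environment for rule 1 (in an unstressed syllable) → [ə].
/ɡ/ — between /a/ and /e/, immediately after a vowel — surfaces as [ɣ] (rule 3).
/e/ — between /ɡ/ and /p/, in an unstressed syllable — surfaces as [ə] (rule 1).
/p/ (between /e/ and /u/) occurs immediately before a stressed vowel → [pʰ] by rule 2.
/u/ (between /p/ and /s/) is in the target of rule 1 but the environment (in an unstressed syllable) is not met → [u].
/s/ stays [s].

[ʃətzəɣəˈpʰus]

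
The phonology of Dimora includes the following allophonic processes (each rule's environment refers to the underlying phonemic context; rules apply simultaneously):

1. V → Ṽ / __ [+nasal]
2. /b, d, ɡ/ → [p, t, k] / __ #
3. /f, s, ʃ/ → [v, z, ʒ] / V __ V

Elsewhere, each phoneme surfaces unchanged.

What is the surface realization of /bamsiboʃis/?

[bãmsiboʒis]

/b/ (word-initial): rule 2 targets it, but not word-finally → unchanged [b].
/a/ — between /b/ and /m/, before a nasal consonant — surfaces as [ã] (rule 1).
/m/ (between /a/ and /s/) is unaffected → [m].
/s/ (between /m/ and /i/) fails the environment for rule 3, so it stays [s].
/i/ — between /s/ and /b/; rule 1 does not apply here → [i].
/b/ (between /i/ and /o/): rule 2 targets it, but not word-finally → unchanged [b].
/o/ — between /b/ and /ʃ/; rule 1 does not apply here → [o].
Rule 3 applies to /ʃ/ (between /o/ and /i/: between two vowels) → [ʒ].
/i/ (between /ʃ/ and /s/): rule 1 targets it, but not before a nasal consonant → unchanged [i].
/s/ (word-final): rule 3 targets it, but not between two vowels → unchanged [s].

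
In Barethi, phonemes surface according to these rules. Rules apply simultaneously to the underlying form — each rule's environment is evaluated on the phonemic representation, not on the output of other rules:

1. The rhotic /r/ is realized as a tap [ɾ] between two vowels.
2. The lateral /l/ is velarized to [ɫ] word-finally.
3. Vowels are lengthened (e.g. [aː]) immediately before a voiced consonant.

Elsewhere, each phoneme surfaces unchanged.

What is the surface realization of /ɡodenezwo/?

[ɡoːdeːneːzwo]

/o/ (between /ɡ/ and /d/): before a voiced consonant, so rule 3 applies → [oː].
/e/ — between /d/ and /n/, before a voiced consonant — surfaces as [eː] (rule 3).
/e/ (between /n/ and /z/) occurs before a voiced consonant → [eː] by rule 3.
/o/ — word-final; rule 3 does not apply here → [o].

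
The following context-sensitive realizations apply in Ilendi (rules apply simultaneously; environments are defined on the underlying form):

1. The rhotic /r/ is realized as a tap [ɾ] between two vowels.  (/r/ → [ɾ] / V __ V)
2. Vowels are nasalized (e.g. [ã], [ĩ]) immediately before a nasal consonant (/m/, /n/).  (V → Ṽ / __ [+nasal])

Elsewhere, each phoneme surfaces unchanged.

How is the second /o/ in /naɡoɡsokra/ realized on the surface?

[o]

/o/ (between /s/ and /k/): rule 2 targets it, but not before a nasal consonant → unchanged [o].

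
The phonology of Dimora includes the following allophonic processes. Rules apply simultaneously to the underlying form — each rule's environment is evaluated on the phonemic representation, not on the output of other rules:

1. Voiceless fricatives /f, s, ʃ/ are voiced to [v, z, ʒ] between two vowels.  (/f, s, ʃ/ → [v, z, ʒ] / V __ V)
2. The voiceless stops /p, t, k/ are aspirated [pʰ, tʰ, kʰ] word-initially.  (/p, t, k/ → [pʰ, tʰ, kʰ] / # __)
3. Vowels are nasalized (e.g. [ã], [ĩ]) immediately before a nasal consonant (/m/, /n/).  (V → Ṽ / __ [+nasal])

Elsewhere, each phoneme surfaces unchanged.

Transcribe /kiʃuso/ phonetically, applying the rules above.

[kʰiʒuzo]

/k/ — word-initial, word-initially — surfaces as [kʰ] (rule 2).
/i/ (between /k/ and /ʃ/): rule 3 targets it, but not before a nasal consonant → unchanged [i].
Rule 1 applies to /ʃ/ (between /i/ and /u/: between two vowels) → [ʒ].
/u/ — between /ʃ/ and /s/; rule 3 does not apply here → [u].
/s/ (between /u/ and /o/) occurs between two vowels → [z] by rule 1.
/o/ — word-final; rule 3 does not apply here → [o].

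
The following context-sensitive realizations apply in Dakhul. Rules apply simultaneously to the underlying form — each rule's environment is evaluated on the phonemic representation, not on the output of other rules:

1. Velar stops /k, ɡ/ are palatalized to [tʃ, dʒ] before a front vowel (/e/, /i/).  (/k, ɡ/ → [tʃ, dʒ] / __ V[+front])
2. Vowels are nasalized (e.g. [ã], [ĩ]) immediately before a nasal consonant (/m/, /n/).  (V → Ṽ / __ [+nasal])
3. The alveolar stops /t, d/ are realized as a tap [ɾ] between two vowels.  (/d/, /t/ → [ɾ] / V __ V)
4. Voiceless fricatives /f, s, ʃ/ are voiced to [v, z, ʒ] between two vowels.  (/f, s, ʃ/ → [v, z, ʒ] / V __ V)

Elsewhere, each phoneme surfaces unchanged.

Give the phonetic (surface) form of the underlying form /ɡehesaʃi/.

/ɡ/ (word-initial): before a front vowel, so rule 1 applies → [dʒ].
/e/ (between /ɡ/ and /h/): rule 2 targets it, but not before a nasal consonant → unchanged [e].
/h/ — not in any rule's target class → [h].
/e/ (between /h/ and /s/): rule 2 targets it, but not before a nasal consonant → unchanged [e].
/s/ — between /e/ and /a/, between two vowels — surfaces as [z] (rule 4).
/a/ (between /s/ and /ʃ/) fails the environment for rule 2, so it stays [a].
Rule 4 applies to /ʃ/ (between /a/ and /i/: between two vowels) → [ʒ].
/i/ (word-final) is in the target of rule 2 but the environment (before a nasal consonant) is not met → [i].

[dʒehezaʒi]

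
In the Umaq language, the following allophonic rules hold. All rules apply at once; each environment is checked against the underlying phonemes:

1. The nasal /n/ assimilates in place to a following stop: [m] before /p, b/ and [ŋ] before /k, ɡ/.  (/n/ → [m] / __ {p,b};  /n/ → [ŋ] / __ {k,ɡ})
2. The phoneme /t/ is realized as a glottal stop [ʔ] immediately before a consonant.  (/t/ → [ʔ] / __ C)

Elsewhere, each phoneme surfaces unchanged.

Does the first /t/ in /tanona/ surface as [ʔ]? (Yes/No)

/t/ — word-initial; rule 2 does not apply here → [t].
The actual realization is [t], not [ʔ].

No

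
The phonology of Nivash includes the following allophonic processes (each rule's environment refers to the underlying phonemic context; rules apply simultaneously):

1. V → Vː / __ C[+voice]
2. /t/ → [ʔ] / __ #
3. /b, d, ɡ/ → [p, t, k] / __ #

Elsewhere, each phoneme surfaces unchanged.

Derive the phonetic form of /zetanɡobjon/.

/z/ stays [z].
/e/ (between /z/ and /t/): rule 1 targets it, but not before a voiced consonant → unchanged [e].
/t/ (between /e/ and /a/) fails the environment for rule 2, so it stays [t].
/a/ (between /t/ and /n/): before a voiced consonant, so rule 1 applies → [aː].
/n/ — not in any rule's target class → [n].
/ɡ/ (between /n/ and /o/) fails the environment for rule 3, so it stays [ɡ].
/o/ — between /ɡ/ and /b/, before a voiced consonant — surfaces as [oː] (rule 1).
/b/ (between /o/ and /j/): rule 3 targets it, but not word-finally → unchanged [b].
/j/ (between /b/ and /o/) is unaffected → [j].
/o/ — between /j/ and /n/, before a voiced consonant — surfaces as [oː] (rule 1).
/n/ — not in any rule's target class → [n].

[zetaːnɡoːbjoːn]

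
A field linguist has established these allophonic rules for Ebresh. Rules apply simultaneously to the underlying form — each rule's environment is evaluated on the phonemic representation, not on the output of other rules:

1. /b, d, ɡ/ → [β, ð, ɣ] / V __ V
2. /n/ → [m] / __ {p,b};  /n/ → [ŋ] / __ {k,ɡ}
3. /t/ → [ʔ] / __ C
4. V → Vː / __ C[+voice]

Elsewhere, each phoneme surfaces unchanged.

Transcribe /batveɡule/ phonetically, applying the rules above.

[baʔveːɣuːle]

/b/ (word-initial): rule 1 targets it, but not between two vowels → unchanged [b].
/a/ — between /b/ and /t/; rule 4 does not apply here → [a].
/t/ (between /a/ and /v/): immediately before a consonant, so rule 3 applies → [ʔ].
/v/ (between /t/ and /e/): no rule targets it → [v].
Rule 4 applies to /e/ (between /v/ and /ɡ/: before a voiced consonant) → [eː].
/ɡ/ (between /e/ and /u/) occurs between two vowels → [ɣ] by rule 1.
/u/ (between /ɡ/ and /l/): before a voiced consonant, so rule 4 applies → [uː].
/l/ (between /u/ and /e/): no rule targets it → [l].
/e/ — word-final; rule 4 does not apply here → [e].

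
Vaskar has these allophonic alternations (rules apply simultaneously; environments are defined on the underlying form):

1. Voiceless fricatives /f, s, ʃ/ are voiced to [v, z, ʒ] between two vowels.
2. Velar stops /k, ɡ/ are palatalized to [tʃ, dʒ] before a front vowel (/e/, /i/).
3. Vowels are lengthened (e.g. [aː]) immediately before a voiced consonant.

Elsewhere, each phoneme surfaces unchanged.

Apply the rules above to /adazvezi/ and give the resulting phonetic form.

/a/ (word-initial) occurs before a voiced consonant → [aː] by rule 3.
/a/ (between /d/ and /z/) occurs before a voiced consonant → [aː] by rule 3.
/e/ meets the environment for rule 3 (before a voiced consonant) → [eː].
/i/ — word-final; rule 3 does not apply here → [i].

[aːdaːzveːzi]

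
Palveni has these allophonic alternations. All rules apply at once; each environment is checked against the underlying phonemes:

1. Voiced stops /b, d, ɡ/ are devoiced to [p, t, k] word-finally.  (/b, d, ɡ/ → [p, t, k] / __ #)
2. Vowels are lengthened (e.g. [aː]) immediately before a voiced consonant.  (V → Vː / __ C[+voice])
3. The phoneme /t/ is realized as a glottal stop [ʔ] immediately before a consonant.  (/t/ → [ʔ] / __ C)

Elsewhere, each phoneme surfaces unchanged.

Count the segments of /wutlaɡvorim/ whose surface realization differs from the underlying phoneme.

4

Segments that undergo a rule: /t/ → [ʔ] (rule 3); /a/ → [aː] (rule 2); /o/ → [oː] (rule 2); /i/ → [iː] (rule 2).
All other segments surface unchanged.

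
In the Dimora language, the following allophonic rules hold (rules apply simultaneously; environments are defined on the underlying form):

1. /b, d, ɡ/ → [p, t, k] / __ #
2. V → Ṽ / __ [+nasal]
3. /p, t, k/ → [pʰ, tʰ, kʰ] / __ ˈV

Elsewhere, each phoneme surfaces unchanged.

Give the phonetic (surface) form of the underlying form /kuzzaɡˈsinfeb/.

[kuzzaɡˈsĩnfep]

/k/ (word-initial) is in the target of rule 3 but the environment (immediately before a stressed vowel) is not met → [k].
/u/ (between /k/ and /z/) fails the environment for rule 2, so it stays [u].
/z/ (between /u/ and /z/): no rule targets it → [z].
/z/ stays [z].
/a/ — between /z/ and /ɡ/; rule 2 does not apply here → [a].
/ɡ/ (between /a/ and /s/) fails the environment for rule 1, so it stays [ɡ].
/s/ stays [s].
/i/ (between /s/ and /n/): before a nasal consonant, so rule 2 applies → [ĩ].
/n/ (between /i/ and /f/): no rule targets it → [n].
/f/ stays [f].
/e/ (between /f/ and /b/): rule 2 targets it, but not before a nasal consonant → unchanged [e].
/b/ meets the environment for rule 1 (word-finally) → [p].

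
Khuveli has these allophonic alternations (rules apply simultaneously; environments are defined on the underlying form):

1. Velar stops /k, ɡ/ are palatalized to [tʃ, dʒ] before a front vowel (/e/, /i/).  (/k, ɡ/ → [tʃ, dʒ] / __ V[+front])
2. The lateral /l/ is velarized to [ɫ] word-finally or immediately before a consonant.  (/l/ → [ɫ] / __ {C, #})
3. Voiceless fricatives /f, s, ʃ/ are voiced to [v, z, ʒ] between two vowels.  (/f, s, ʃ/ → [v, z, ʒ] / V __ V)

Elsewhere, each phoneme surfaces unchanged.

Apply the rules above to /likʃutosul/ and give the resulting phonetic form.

[likʃutozuɫ]

/l/ (word-initial) is in the target of rule 2 but the environment (word-finally or immediately before a consonant) is not met → [l].
/i/ — not in any rule's target class → [i].
/k/ (between /i/ and /ʃ/) fails the environment for rule 1, so it stays [k].
/ʃ/ (between /k/ and /u/) fails the environment for rule 3, so it stays [ʃ].
/u/ (between /ʃ/ and /t/): no rule targets it → [u].
/t/ (between /u/ and /o/): no rule targets it → [t].
/o/ stays [o].
/s/ — between /o/ and /u/, between two vowels — surfaces as [z] (rule 3).
/u/ (between /s/ and /l/): no rule targets it → [u].
/l/ (word-final) occurs word-finally or immediately before a consonant → [ɫ] by rule 2.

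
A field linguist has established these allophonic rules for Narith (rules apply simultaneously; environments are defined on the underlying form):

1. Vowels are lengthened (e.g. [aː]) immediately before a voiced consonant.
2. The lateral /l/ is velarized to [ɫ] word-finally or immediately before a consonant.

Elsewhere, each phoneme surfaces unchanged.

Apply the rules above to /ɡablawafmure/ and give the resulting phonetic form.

/a/ — between /ɡ/ and /b/, before a voiced consonant — surfaces as [aː] (rule 1).
/l/ (between /b/ and /a/): rule 2 targets it, but not word-finally or immediately before a consonant → unchanged [l].
/a/ (between /l/ and /w/) occurs before a voiced consonant → [aː] by rule 1.
/a/ — between /w/ and /f/; rule 1 does not apply here → [a].
Rule 1 applies to /u/ (between /m/ and /r/: before a voiced consonant) → [uː].
/e/ (word-final) is in the target of rule 1 but the environment (before a voiced consonant) is not met → [e].

[ɡaːblaːwafmuːre]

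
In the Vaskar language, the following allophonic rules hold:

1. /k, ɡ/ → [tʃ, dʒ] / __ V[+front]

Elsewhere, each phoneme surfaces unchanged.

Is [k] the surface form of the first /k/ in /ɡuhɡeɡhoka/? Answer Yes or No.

/k/ (between /o/ and /a/) is in the target of rule 1 but the environment (before a front vowel) is not met → [k].
The actual realization is [k], which matches [k].

Yes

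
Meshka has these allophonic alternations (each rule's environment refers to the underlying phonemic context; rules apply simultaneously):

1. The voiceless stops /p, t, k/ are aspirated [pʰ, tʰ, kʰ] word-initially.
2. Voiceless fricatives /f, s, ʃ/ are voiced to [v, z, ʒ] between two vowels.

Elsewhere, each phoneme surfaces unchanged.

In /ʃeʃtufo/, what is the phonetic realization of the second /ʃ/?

[ʃ]

/ʃ/ — between /e/ and /t/; rule 2 does not apply here → [ʃ].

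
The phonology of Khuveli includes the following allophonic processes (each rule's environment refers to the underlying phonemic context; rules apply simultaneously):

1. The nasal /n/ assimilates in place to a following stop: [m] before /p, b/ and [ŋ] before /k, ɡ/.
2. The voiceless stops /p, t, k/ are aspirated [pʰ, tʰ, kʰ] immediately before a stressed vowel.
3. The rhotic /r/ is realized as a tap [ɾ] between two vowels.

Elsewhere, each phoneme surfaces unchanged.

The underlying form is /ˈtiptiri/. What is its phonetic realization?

/t/ — word-initial, immediately before a stressed vowel — surfaces as [tʰ] (rule 2).
/i/ stays [i].
/p/ — between /i/ and /t/; rule 2 does not apply here → [p].
/t/ — between /p/ and /i/; rule 2 does not apply here → [t].
/i/ stays [i].
/r/ meets the environment for rule 3 (between two vowels) → [ɾ].
/i/ stays [i].

[ˈtʰiptiɾi]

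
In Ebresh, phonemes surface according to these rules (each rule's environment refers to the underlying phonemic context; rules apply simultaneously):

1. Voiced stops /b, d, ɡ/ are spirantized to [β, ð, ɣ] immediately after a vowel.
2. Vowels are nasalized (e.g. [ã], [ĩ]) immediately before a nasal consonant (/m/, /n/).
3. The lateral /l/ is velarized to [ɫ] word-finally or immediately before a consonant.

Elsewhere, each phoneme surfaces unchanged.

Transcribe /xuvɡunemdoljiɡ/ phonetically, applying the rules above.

[xuvɡũnẽmdoɫjiɣ]

/x/ (word-initial): no rule targets it → [x].
/u/ — between /x/ and /v/; rule 2 does not apply here → [u].
/v/ (between /u/ and /ɡ/): no rule targets it → [v].
/ɡ/ (between /v/ and /u/) is in the target of rule 1 but the environment (immediately after a vowel) is not met → [ɡ].
Rule 2 applies to /u/ (between /ɡ/ and /n/: before a nasal consonant) → [ũ].
/n/ stays [n].
Rule 2 applies to /e/ (between /n/ and /m/: before a nasal consonant) → [ẽ].
/m/ (between /e/ and /d/) is unaffected → [m].
/d/ (between /m/ and /o/) is in the target of rule 1 but the environment (immediately after a vowel) is not met → [d].
/o/ (between /d/ and /l/) is in the target of rule 2 but the environment (before a nasal consonant) is not met → [o].
/l/ (between /o/ and /j/): word-finally or immediately before a consonant, so rule 3 applies → [ɫ].
/j/ (between /l/ and /i/): no rule targets it → [j].
/i/ (between /j/ and /ɡ/) is in the target of rule 2 but the environment (before a nasal consonant) is not met → [i].
/ɡ/ (word-final) occurs immediately after a vowel → [ɣ] by rule 1.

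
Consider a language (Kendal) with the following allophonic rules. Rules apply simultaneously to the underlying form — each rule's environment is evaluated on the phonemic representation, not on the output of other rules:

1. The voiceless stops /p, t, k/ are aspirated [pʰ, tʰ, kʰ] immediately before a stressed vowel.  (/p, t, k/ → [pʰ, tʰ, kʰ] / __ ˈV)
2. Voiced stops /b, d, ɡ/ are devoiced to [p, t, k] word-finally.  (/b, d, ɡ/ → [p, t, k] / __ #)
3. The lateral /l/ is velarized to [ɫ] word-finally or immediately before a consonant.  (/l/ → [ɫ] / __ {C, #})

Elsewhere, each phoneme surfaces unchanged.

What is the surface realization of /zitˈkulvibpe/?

[zitˈkʰuɫvibpe]

/z/ — not in any rule's target class → [z].
/i/ — not in any rule's target class → [i].
/t/ (between /i/ and /k/) fails the environment for rule 1, so it stays [t].
/k/ (between /t/ and /u/): immediately before a stressed vowel, so rule 1 applies → [kʰ].
/u/ — not in any rule's target class → [u].
/l/ (between /u/ and /v/): word-finally or immediately before a consonant, so rule 3 applies → [ɫ].
/v/ stays [v].
/i/ (between /v/ and /b/): no rule targets it → [i].
/b/ (between /i/ and /p/) fails the environment for rule 2, so it stays [b].
/p/ (between /b/ and /e/) fails the environment for rule 1, so it stays [p].
/e/ — not in any rule's target class → [e].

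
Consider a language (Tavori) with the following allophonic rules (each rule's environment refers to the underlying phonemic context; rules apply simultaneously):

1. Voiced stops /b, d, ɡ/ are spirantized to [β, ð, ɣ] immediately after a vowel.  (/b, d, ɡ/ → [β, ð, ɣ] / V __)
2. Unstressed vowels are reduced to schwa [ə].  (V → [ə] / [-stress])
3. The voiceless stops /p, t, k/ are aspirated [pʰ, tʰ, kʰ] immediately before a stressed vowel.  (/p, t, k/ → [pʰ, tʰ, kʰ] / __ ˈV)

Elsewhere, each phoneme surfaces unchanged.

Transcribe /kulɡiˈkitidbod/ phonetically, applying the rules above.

/k/ (word-initial) fails the environment for rule 3, so it stays [k].
/u/ meets the environment for rule 2 (in an unstressed syllable) → [ə].
/l/ — not in any rule's target class → [l].
/ɡ/ — between /l/ and /i/; rule 1 does not apply here → [ɡ].
/i/ meets the environment for rule 2 (in an unstressed syllable) → [ə].
/k/ meets the environment for rule 3 (immediately before a stressed vowel) → [kʰ].
/i/ (between /k/ and /t/) fails the environment for rule 2, so it stays [i].
/t/ (between /i/ and /i/) fails the environment for rule 3, so it stays [t].
/i/ meets the environment for rule 2 (in an unstressed syllable) → [ə].
/d/ — between /i/ and /b/, immediately after a vowel — surfaces as [ð] (rule 1).
/b/ (between /d/ and /o/) is in the target of rule 1 but the environment (immediately after a vowel) is not met → [b].
/o/ (between /b/ and /d/): in an unstressed syllable, so rule 2 applies → [ə].
Rule 1 applies to /d/ (word-final: immediately after a vowel) → [ð].

[kəlɡəˈkʰitəðbəð]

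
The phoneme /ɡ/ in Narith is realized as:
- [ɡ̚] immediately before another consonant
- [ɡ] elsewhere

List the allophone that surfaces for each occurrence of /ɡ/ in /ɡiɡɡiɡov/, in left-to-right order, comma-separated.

[ɡ], [ɡ̚], [ɡ], [ɡ]

Occurrence 1 (position 1): no conditioning environment matches → elsewhere allophone [ɡ].
Occurrence 2 (position 3): immediately before another consonant → [ɡ̚].
Occurrence 3 (position 4): no conditioning environment matches → elsewhere allophone [ɡ].
Occurrence 4 (position 6): no conditioning environment matches → elsewhere allophone [ɡ].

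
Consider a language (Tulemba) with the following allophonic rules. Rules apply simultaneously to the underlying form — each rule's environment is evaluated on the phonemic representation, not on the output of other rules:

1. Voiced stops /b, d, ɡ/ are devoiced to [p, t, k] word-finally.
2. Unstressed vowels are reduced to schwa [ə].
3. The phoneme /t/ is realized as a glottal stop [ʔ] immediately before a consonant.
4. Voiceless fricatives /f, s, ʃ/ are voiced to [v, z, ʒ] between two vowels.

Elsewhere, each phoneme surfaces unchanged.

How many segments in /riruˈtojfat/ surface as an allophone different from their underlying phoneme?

Segments that undergo a rule: /i/ → [ə] (rule 2); /u/ → [ə] (rule 2); /a/ → [ə] (rule 2).
All other segments surface unchanged.

3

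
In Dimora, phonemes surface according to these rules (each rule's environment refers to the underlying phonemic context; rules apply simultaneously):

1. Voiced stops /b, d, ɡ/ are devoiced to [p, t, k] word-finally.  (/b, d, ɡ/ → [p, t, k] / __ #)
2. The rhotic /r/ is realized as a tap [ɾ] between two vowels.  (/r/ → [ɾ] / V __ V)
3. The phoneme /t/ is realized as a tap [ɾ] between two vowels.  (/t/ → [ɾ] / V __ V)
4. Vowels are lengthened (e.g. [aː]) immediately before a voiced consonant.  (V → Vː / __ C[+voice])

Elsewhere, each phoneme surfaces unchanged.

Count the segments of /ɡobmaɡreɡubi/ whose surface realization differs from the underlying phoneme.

Segments that undergo a rule: /o/ → [oː] (rule 4); /a/ → [aː] (rule 4); /e/ → [eː] (rule 4); /u/ → [uː] (rule 4).
All other segments surface unchanged.

4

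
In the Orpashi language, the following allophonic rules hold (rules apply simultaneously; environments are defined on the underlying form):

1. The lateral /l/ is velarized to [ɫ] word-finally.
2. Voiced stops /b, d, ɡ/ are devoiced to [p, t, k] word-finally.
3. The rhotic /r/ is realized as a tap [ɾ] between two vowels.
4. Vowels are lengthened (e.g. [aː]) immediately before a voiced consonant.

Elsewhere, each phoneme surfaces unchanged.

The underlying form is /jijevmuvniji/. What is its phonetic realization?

/i/ — between /j/ and /j/, before a voiced consonant — surfaces as [iː] (rule 4).
/e/ (between /j/ and /v/): before a voiced consonant, so rule 4 applies → [eː].
Rule 4 applies to /u/ (between /m/ and /v/: before a voiced consonant) → [uː].
/i/ meets the environment for rule 4 (before a voiced consonant) → [iː].
/i/ — word-final; rule 4 does not apply here → [i].

[jiːjeːvmuːvniːji]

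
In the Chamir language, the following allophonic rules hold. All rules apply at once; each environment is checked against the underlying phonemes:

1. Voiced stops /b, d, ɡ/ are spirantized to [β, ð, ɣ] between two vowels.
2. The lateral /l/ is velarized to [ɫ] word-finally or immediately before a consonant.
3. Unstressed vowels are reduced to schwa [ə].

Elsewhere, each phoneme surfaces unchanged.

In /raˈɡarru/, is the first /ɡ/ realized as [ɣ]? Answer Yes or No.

/ɡ/ — between /a/ and /a/, between two vowels — surfaces as [ɣ] (rule 1).
The actual realization is [ɣ], which matches [ɣ].

Yes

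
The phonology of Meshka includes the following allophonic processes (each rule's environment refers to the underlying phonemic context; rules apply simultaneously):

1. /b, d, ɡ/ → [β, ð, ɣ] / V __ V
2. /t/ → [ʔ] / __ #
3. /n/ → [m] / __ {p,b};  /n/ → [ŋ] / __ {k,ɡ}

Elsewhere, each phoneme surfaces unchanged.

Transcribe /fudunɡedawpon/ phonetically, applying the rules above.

/f/ (word-initial) is unaffected → [f].
/u/ (between /f/ and /d/): no rule targets it → [u].
/d/ (between /u/ and /u/) occurs between two vowels → [ð] by rule 1.
/u/ (between /d/ and /n/) is unaffected → [u].
/n/ — between /u/ and /ɡ/, before a labial or velar stop — surfaces as [ŋ] (rule 3).
/ɡ/ (between /n/ and /e/) fails the environment for rule 1, so it stays [ɡ].
/e/ (between /ɡ/ and /d/): no rule targets it → [e].
/d/ (between /e/ and /a/) occurs between two vowels → [ð] by rule 1.
/a/ (between /d/ and /w/) is unaffected → [a].
/w/ stays [w].
/p/ (between /w/ and /o/): no rule targets it → [p].
/o/ stays [o].
/n/ (word-final) fails the environment for rule 3, so it stays [n].

[fuðuŋɡeðawpon]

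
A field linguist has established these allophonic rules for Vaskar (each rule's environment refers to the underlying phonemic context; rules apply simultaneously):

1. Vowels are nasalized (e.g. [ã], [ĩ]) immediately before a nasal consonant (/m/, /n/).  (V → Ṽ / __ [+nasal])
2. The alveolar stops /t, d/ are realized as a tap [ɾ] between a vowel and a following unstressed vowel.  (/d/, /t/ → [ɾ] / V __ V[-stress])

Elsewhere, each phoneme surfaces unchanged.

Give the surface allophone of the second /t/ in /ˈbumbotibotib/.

[ɾ]

/t/ meets the environment for rule 2 (between a vowel and a following unstressed vowel) → [ɾ].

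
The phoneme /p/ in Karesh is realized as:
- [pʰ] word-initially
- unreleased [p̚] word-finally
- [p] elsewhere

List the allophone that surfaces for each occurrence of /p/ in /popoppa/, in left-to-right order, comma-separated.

Occurrence 1 (position 1): word-initially → [pʰ].
Occurrence 2 (position 3): no conditioning environment matches → elsewhere allophone [p].
Occurrence 3 (position 5): no conditioning environment matches → elsewhere allophone [p].
Occurrence 4 (position 6): no conditioning environment matches → elsewhere allophone [p].

[pʰ], [p], [p], [p]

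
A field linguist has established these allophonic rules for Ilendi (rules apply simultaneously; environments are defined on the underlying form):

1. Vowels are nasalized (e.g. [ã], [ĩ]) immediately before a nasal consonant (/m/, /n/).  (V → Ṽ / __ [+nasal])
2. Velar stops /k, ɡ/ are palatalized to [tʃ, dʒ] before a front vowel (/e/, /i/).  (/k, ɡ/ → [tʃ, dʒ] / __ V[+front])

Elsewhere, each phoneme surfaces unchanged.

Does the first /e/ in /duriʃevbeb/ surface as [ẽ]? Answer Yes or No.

No

/e/ (between /ʃ/ and /v/): rule 1 targets it, but not before a nasal consonant → unchanged [e].
The actual realization is [e], not [ẽ].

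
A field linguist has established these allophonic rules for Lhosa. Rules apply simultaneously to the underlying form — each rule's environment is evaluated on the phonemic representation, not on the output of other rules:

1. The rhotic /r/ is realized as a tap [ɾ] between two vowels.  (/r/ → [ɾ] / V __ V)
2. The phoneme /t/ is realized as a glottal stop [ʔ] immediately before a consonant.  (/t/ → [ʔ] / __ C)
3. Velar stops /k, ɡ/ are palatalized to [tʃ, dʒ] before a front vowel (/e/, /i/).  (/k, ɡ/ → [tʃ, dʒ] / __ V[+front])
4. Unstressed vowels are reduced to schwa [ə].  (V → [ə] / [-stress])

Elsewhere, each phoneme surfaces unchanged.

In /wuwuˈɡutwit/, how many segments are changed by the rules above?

4

Segments that undergo a rule: /u/ → [ə] (rule 4); /u/ → [ə] (rule 4); /t/ → [ʔ] (rule 2); /i/ → [ə] (rule 4).
All other segments surface unchanged.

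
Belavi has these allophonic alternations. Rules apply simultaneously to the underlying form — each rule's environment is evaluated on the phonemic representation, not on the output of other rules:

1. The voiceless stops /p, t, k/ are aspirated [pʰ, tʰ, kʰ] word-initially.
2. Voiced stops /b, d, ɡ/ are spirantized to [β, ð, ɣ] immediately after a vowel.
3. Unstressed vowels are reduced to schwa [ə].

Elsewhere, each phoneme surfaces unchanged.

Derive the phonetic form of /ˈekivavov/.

[ˈekəvəvəv]

/e/ (word-initial) is in the target of rule 3 but the environment (in an unstressed syllable) is not met → [e].
/k/ (between /e/ and /i/) fails the environment for rule 1, so it stays [k].
/i/ — between /k/ and /v/, in an unstressed syllable — surfaces as [ə] (rule 3).
/v/ (between /i/ and /a/) is unaffected → [v].
/a/ meets the environment for rule 3 (in an unstressed syllable) → [ə].
/v/ (between /a/ and /o/) is unaffected → [v].
/o/ (between /v/ and /v/): in an unstressed syllable, so rule 3 applies → [ə].
/v/ (word-final): no rule targets it → [v].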